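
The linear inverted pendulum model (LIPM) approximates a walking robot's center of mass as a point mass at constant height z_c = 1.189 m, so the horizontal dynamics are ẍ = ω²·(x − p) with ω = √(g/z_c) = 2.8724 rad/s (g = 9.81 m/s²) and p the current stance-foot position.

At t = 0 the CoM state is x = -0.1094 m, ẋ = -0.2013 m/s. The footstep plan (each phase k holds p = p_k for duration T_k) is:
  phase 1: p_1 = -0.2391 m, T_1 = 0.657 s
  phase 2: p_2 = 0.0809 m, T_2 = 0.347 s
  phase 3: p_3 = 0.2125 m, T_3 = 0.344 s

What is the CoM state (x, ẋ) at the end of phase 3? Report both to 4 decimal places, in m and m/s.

phase 1: p=-0.2391, T=0.657, ωT=1.887167, cosh=3.376071, sinh=3.224570; start (x,ẋ)=(-0.109400, -0.201300) → end (x,ẋ)=(-0.027204, 0.521712)
phase 2: p=0.0809, T=0.347, ωT=0.996723, cosh=1.539238, sinh=1.170151; start (x,ẋ)=(-0.027204, 0.521712) → end (x,ẋ)=(0.127036, 0.439685)
phase 3: p=0.2125, T=0.344, ωT=0.988106, cosh=1.529211, sinh=1.156930; start (x,ẋ)=(0.127036, 0.439685) → end (x,ẋ)=(0.258901, 0.388360)

x = 0.2589, ẋ = 0.3884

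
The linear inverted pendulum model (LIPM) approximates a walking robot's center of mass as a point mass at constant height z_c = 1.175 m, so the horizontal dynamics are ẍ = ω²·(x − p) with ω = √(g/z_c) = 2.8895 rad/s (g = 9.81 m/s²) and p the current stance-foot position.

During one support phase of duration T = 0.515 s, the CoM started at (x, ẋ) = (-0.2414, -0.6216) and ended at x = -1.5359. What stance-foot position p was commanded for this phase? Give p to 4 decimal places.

ωT = 2.8895·0.515 = 1.488093; cosh(ωT) = 2.327221, sinh(ωT) = 2.101418
x(T) = p + (x₀−p)·cosh(ωT) + (ẋ₀/ω)·sinh(ωT) ⇒ p·(1 − cosh) = x(T) − x₀·cosh − (ẋ₀/ω)·sinh
numerator   = -1.5359 − (-0.2414)·2.327221 − (-0.6216/2.8895)·2.101418 = -0.522044
denominator = 1 − 2.327221 = -1.327221
p = -0.522044 / -1.327221 = 0.3933

p = 0.3933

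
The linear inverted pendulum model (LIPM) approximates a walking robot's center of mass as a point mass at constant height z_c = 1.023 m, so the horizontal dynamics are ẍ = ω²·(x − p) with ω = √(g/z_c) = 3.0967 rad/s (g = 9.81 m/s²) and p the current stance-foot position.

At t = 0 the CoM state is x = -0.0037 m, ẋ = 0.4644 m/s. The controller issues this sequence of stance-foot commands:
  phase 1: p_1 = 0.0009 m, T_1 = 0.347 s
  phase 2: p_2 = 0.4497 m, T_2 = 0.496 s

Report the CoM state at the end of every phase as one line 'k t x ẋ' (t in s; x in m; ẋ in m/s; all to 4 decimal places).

1 0.3470 0.1874 0.7409
2 0.8430 0.3421 0.0012

phase 1: p=0.0009, T=0.347, ωT=1.074555, cosh=1.635069, sinh=1.293620; start (x,ẋ)=(-0.003700, 0.464400) → end (x,ẋ)=(0.187378, 0.740899)
phase 2: p=0.4497, T=0.496, ωT=1.535963, cosh=2.430523, sinh=2.215275; start (x,ẋ)=(0.187378, 0.740899) → end (x,ẋ)=(0.342134, 0.001230)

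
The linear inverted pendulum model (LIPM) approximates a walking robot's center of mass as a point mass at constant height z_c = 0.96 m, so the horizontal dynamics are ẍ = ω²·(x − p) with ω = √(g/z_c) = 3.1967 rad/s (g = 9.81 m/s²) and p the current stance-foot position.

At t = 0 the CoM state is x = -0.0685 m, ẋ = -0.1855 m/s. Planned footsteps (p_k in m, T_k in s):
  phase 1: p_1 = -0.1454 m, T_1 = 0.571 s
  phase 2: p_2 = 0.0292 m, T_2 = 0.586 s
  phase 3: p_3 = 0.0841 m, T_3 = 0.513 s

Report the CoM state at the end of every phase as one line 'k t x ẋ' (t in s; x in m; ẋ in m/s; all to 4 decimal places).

1 0.5710 -0.0760 0.1524
2 1.1570 -0.1697 -0.5608
3 1.6700 -1.0298 -3.5123

phase 1: p=-0.1454, T=0.571, ωT=1.825316, cosh=3.182960, sinh=3.021793; start (x,ẋ)=(-0.068500, -0.185500) → end (x,ẋ)=(-0.075981, 0.152397)
phase 2: p=0.0292, T=0.586, ωT=1.873266, cosh=3.331572, sinh=3.177951; start (x,ẋ)=(-0.075981, 0.152397) → end (x,ẋ)=(-0.169714, -0.560805)
phase 3: p=0.0841, T=0.513, ωT=1.639907, cosh=2.674344, sinh=2.480346; start (x,ẋ)=(-0.169714, -0.560805) → end (x,ẋ)=(-1.029820, -3.512260)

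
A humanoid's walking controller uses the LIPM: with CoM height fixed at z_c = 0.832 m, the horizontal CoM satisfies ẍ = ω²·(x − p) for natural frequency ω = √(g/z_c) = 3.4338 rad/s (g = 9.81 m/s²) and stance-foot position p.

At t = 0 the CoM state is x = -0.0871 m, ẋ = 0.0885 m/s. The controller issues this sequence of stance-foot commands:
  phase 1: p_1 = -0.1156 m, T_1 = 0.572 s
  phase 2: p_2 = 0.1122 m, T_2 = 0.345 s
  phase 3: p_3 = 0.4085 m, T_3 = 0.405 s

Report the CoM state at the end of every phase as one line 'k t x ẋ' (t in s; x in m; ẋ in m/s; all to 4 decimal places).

phase 1: p=-0.1156, T=0.572, ωT=1.964134, cosh=3.634505, sinh=3.494228; start (x,ẋ)=(-0.087100, 0.088500) → end (x,ẋ)=(0.078041, 0.663610)
phase 2: p=0.1122, T=0.345, ωT=1.184661, cosh=1.787714, sinh=1.481864; start (x,ẋ)=(0.078041, 0.663610) → end (x,ẋ)=(0.337516, 1.012529)
phase 3: p=0.4085, T=0.405, ωT=1.390689, cosh=2.133260, sinh=1.884357; start (x,ẋ)=(0.337516, 1.012529) → end (x,ẋ)=(0.812715, 1.700685)

1 0.5720 0.0780 0.6636
2 0.9170 0.3375 1.0125
3 1.3220 0.8127 1.7007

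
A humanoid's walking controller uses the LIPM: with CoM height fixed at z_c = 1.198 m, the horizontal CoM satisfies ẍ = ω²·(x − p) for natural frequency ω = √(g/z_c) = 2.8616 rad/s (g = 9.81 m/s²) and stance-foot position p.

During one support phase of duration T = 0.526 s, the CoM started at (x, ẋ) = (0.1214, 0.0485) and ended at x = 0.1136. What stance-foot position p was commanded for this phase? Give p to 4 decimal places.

p = 0.1537

ωT = 2.8616·0.526 = 1.505202; cosh(ωT) = 2.363517, sinh(ωT) = 2.141545
x(T) = p + (x₀−p)·cosh(ωT) + (ẋ₀/ω)·sinh(ωT) ⇒ p·(1 − cosh) = x(T) − x₀·cosh − (ẋ₀/ω)·sinh
numerator   = 0.1136 − (0.1214)·2.363517 − (0.0485/2.8616)·2.141545 = -0.209627
denominator = 1 − 2.363517 = -1.363517
p = -0.209627 / -1.363517 = 0.1537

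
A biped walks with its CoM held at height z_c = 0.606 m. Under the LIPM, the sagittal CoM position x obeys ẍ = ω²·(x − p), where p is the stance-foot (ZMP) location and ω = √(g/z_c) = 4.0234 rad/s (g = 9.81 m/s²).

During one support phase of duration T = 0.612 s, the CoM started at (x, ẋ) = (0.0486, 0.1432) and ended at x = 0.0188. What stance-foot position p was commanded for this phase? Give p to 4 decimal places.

p = 0.0969

ωT = 4.0234·0.612 = 2.462321; cosh(ωT) = 5.908622, sinh(ωT) = 5.823385
x(T) = p + (x₀−p)·cosh(ωT) + (ẋ₀/ω)·sinh(ωT) ⇒ p·(1 − cosh) = x(T) − x₀·cosh − (ẋ₀/ω)·sinh
numerator   = 0.0188 − (0.0486)·5.908622 − (0.1432/4.0234)·5.823385 = -0.475624
denominator = 1 − 5.908622 = -4.908622
p = -0.475624 / -4.908622 = 0.0969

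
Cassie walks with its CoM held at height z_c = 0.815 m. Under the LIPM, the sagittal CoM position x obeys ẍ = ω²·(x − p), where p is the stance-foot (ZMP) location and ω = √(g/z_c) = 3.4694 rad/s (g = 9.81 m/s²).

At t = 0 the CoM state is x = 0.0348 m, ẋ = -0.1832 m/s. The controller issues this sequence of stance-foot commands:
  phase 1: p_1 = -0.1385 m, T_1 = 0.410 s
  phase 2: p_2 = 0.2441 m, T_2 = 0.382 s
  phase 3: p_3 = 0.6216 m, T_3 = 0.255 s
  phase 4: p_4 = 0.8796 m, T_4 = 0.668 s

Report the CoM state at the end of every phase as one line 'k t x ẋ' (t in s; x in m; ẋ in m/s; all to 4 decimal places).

phase 1: p=-0.1385, T=0.410, ωT=1.422454, cosh=2.194203, sinh=1.953082; start (x,ẋ)=(0.034800, -0.183200) → end (x,ẋ)=(0.138624, 0.772307)
phase 2: p=0.2441, T=0.382, ωT=1.325311, cosh=2.014538, sinh=1.748817; start (x,ẋ)=(0.138624, 0.772307) → end (x,ẋ)=(0.420910, 0.915881)
phase 3: p=0.6216, T=0.255, ωT=0.884697, cosh=1.417545, sinh=1.004706; start (x,ẋ)=(0.420910, 0.915881) → end (x,ẋ)=(0.602344, 0.598753)
phase 4: p=0.8796, T=0.668, ωT=2.317559, cosh=5.124691, sinh=5.026177; start (x,ẋ)=(0.602344, 0.598753) → end (x,ẋ)=(0.326171, -1.766320)

1 0.4100 0.1386 0.7723
2 0.7920 0.4209 0.9159
3 1.0470 0.6023 0.5988
4 1.7150 0.3262 -1.7663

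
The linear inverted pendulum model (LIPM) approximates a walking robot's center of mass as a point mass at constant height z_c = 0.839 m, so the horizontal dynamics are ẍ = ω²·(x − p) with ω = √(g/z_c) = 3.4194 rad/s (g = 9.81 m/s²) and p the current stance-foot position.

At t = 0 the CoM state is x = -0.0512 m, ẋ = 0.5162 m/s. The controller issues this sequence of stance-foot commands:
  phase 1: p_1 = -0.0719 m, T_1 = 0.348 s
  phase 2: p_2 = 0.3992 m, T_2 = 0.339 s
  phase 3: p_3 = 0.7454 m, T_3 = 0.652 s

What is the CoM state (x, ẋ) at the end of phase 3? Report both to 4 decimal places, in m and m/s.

x = 0.4889, ẋ = -0.6908

phase 1: p=-0.0719, T=0.348, ωT=1.189951, cosh=1.795578, sinh=1.491342; start (x,ẋ)=(-0.051200, 0.516200) → end (x,ẋ)=(0.190405, 1.032437)
phase 2: p=0.3992, T=0.339, ωT=1.159177, cosh=1.750526, sinh=1.436782; start (x,ẋ)=(0.190405, 1.032437) → end (x,ẋ)=(0.467513, 0.781511)
phase 3: p=0.7454, T=0.652, ωT=2.229449, cosh=4.701165, sinh=4.593577; start (x,ẋ)=(0.467513, 0.781511) → end (x,ẋ)=(0.488881, -0.690828)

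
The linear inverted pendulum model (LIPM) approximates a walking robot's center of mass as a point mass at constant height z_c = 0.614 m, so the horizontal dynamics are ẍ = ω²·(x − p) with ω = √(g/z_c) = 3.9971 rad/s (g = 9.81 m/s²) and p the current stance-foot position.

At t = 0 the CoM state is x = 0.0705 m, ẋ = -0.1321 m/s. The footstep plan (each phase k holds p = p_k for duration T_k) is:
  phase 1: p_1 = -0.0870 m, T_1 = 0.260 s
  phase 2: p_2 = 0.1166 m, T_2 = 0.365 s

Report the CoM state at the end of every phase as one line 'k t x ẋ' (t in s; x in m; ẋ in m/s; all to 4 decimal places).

phase 1: p=-0.0870, T=0.260, ωT=1.039246, cosh=1.590403, sinh=1.236682; start (x,ẋ)=(0.070500, -0.132100) → end (x,ẋ)=(0.122617, 0.568452)
phase 2: p=0.1166, T=0.365, ωT=1.458941, cosh=2.266943, sinh=2.034461; start (x,ẋ)=(0.122617, 0.568452) → end (x,ẋ)=(0.419574, 1.337582)

1 0.2600 0.1226 0.5685
2 0.6250 0.4196 1.3376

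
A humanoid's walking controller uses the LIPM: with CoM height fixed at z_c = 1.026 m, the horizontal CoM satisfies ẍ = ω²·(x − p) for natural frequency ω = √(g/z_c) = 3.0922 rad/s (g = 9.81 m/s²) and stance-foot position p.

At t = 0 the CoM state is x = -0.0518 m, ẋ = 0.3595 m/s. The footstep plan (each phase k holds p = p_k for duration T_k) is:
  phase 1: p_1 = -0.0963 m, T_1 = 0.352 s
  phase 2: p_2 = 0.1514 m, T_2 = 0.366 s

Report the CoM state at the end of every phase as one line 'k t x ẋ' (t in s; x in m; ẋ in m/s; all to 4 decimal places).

phase 1: p=-0.0963, T=0.352, ωT=1.088454, cosh=1.653209, sinh=1.316472; start (x,ẋ)=(-0.051800, 0.359500) → end (x,ẋ)=(0.130321, 0.775479)
phase 2: p=0.1514, T=0.366, ωT=1.131745, cosh=1.711767, sinh=1.389297; start (x,ẋ)=(0.130321, 0.775479) → end (x,ẋ)=(0.463733, 1.236885)

1 0.3520 0.1303 0.7755
2 0.7180 0.4637 1.2369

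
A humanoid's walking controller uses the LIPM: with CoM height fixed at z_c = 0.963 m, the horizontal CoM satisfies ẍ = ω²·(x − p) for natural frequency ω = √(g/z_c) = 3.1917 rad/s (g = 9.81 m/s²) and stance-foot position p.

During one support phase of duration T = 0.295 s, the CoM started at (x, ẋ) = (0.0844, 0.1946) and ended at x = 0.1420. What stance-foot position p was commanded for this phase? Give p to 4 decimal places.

p = 0.1026

ωT = 3.1917·0.295 = 0.941551; cosh(ωT) = 1.476989, sinh(ωT) = 1.086967
x(T) = p + (x₀−p)·cosh(ωT) + (ẋ₀/ω)·sinh(ωT) ⇒ p·(1 − cosh) = x(T) − x₀·cosh − (ẋ₀/ω)·sinh
numerator   = 0.1420 − (0.0844)·1.476989 − (0.1946/3.1917)·1.086967 = -0.048931
denominator = 1 − 1.476989 = -0.476989
p = -0.048931 / -0.476989 = 0.1026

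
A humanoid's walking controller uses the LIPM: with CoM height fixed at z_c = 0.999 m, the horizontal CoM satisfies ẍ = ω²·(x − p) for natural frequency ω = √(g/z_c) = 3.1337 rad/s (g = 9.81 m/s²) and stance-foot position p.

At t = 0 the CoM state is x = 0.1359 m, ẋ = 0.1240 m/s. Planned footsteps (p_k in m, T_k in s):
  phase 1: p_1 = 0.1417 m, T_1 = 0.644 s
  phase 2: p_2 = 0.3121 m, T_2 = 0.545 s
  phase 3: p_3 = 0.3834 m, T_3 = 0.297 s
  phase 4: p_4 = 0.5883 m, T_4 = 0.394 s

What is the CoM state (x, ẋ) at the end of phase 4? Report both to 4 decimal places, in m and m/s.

phase 1: p=0.1417, T=0.644, ωT=2.018103, cosh=3.828472, sinh=3.695565; start (x,ẋ)=(0.135900, 0.124000) → end (x,ẋ)=(0.265728, 0.407562)
phase 2: p=0.3121, T=0.545, ωT=1.707867, cosh=2.849215, sinh=2.667963; start (x,ẋ)=(0.265728, 0.407562) → end (x,ẋ)=(0.526965, 0.773532)
phase 3: p=0.3834, T=0.297, ωT=0.930709, cosh=1.465290, sinh=1.071016; start (x,ẋ)=(0.526965, 0.773532) → end (x,ẋ)=(0.858137, 1.615287)
phase 4: p=0.5883, T=0.394, ωT=1.234678, cosh=1.864100, sinh=1.573171; start (x,ẋ)=(0.858137, 1.615287) → end (x,ẋ)=(1.902205, 4.341311)

x = 1.9022, ẋ = 4.3413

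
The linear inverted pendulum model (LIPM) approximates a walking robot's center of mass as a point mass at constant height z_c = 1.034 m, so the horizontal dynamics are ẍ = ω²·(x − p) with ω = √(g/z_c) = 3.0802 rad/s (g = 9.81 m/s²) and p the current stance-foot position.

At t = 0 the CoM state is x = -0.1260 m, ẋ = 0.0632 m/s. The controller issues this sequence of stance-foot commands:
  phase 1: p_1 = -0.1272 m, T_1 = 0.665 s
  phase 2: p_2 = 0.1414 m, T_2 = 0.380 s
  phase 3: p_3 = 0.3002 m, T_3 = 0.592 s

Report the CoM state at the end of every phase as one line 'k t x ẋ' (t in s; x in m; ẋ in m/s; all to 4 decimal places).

1 0.6650 -0.0442 0.2632
2 1.0450 -0.0621 -0.3678
3 1.6370 -1.2111 -4.5345

phase 1: p=-0.1272, T=0.665, ωT=2.048333, cosh=3.941956, sinh=3.813007; start (x,ẋ)=(-0.126000, 0.063200) → end (x,ẋ)=(-0.044234, 0.263225)
phase 2: p=0.1414, T=0.380, ωT=1.170476, cosh=1.766873, sinh=1.456654; start (x,ẋ)=(-0.044234, 0.263225) → end (x,ẋ)=(-0.062110, -0.367813)
phase 3: p=0.3002, T=0.592, ωT=1.823478, cosh=3.177414, sinh=3.015950; start (x,ẋ)=(-0.062110, -0.367813) → end (x,ẋ)=(-1.211149, -4.534454)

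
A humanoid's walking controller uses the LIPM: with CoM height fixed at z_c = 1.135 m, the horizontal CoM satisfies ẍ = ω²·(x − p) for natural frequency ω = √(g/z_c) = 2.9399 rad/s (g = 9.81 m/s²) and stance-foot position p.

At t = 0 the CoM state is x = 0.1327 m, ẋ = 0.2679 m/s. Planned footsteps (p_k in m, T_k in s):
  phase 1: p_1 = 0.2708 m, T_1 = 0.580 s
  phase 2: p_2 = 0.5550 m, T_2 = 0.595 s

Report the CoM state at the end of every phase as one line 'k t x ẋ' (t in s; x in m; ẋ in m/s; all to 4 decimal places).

phase 1: p=0.2708, T=0.580, ωT=1.705142, cosh=2.841957, sinh=2.660210; start (x,ẋ)=(0.132700, 0.267900) → end (x,ẋ)=(0.120739, -0.318686)
phase 2: p=0.5550, T=0.595, ωT=1.749240, cosh=2.962070, sinh=2.788164; start (x,ẋ)=(0.120739, -0.318686) → end (x,ẋ)=(-1.033549, -4.503574)

1 0.5800 0.1207 -0.3187
2 1.1750 -1.0335 -4.5036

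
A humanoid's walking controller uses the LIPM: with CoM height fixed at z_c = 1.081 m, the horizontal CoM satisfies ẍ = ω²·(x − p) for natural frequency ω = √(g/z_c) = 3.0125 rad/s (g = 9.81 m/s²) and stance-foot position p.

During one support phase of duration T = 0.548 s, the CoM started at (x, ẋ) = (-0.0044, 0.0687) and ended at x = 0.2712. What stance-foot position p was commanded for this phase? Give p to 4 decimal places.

ωT = 3.0125·0.548 = 1.650850; cosh(ωT) = 2.701647, sinh(ωT) = 2.509760
x(T) = p + (x₀−p)·cosh(ωT) + (ẋ₀/ω)·sinh(ωT) ⇒ p·(1 − cosh) = x(T) − x₀·cosh − (ẋ₀/ω)·sinh
numerator   = 0.2712 − (-0.0044)·2.701647 − (0.0687/3.0125)·2.509760 = 0.225852
denominator = 1 − 2.701647 = -1.701647
p = 0.225852 / -1.701647 = -0.1327

p = -0.1327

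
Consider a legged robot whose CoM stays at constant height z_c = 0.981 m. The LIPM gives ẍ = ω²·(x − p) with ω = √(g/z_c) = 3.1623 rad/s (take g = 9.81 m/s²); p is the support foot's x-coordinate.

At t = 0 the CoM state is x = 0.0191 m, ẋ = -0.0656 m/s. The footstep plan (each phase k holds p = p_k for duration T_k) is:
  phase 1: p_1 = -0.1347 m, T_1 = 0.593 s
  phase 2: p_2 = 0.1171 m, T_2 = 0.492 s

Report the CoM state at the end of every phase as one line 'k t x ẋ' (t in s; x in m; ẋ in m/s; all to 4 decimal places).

phase 1: p=-0.1347, T=0.593, ωT=1.875244, cosh=3.337864, sinh=3.184546; start (x,ẋ)=(0.019100, -0.065600) → end (x,ẋ)=(0.312602, 1.329878)
phase 2: p=0.1171, T=0.492, ωT=1.555852, cosh=2.475065, sinh=2.264056; start (x,ẋ)=(0.312602, 1.329878) → end (x,ẋ)=(1.553109, 4.691254)

1 0.5930 0.3126 1.3299
2 1.0850 1.5531 4.6913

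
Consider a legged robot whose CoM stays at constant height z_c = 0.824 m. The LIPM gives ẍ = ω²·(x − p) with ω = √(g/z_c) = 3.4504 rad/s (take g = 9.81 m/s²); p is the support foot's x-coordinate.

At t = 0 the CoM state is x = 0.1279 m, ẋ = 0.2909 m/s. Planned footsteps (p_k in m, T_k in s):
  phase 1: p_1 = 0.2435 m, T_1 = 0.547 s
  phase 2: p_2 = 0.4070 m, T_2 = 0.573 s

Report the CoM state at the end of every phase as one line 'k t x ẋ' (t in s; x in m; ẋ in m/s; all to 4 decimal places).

1 0.5470 0.1251 -0.3042
2 1.1200 -0.9427 -4.5645

phase 1: p=0.2435, T=0.547, ωT=1.887369, cosh=3.376722, sinh=3.225252; start (x,ẋ)=(0.127900, 0.290900) → end (x,ẋ)=(0.125069, -0.304156)
phase 2: p=0.4070, T=0.573, ωT=1.977079, cosh=3.680046, sinh=3.541573; start (x,ẋ)=(0.125069, -0.304156) → end (x,ẋ)=(-0.942712, -4.564461)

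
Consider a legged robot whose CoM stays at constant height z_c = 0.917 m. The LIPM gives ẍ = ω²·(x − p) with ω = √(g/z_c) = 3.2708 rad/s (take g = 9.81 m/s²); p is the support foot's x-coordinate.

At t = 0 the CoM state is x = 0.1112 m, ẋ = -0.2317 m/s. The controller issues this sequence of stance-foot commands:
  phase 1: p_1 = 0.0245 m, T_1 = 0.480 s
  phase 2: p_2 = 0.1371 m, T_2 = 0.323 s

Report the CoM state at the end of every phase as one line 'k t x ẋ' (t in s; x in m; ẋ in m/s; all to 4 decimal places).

1 0.4800 0.0790 0.0711
2 0.8030 0.0709 -0.1257

phase 1: p=0.0245, T=0.480, ωT=1.569984, cosh=2.507310, sinh=2.299261; start (x,ẋ)=(0.111200, -0.231700) → end (x,ẋ)=(0.079007, 0.071077)
phase 2: p=0.1371, T=0.323, ωT=1.056468, cosh=1.611938, sinh=1.264257; start (x,ẋ)=(0.079007, 0.071077) → end (x,ẋ)=(0.070930, -0.125652)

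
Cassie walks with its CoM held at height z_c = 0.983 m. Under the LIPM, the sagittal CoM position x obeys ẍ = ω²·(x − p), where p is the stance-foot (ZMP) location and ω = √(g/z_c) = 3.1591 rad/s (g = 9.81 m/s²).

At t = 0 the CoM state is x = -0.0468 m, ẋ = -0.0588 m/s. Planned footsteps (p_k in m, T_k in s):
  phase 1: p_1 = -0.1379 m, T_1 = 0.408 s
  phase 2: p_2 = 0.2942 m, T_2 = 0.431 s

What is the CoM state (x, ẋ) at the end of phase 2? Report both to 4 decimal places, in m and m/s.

phase 1: p=-0.1379, T=0.408, ωT=1.288913, cosh=1.952205, sinh=1.676634; start (x,ẋ)=(-0.046800, -0.058800) → end (x,ẋ)=(0.008739, 0.367736)
phase 2: p=0.2942, T=0.431, ωT=1.361572, cosh=2.079290, sinh=1.823033; start (x,ẋ)=(0.008739, 0.367736) → end (x,ẋ)=(-0.087146, -0.879382)

x = -0.0871, ẋ = -0.8794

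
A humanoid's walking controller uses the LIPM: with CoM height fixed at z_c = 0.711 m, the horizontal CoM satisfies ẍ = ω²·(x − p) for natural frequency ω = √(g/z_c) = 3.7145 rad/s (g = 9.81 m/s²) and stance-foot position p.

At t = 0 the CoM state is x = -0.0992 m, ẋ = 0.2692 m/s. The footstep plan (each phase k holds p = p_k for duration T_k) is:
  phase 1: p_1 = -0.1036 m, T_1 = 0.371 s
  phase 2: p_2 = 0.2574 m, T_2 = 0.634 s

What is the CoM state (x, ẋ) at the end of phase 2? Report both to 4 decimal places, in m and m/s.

x = -0.0557, ẋ = -1.0299

phase 1: p=-0.1036, T=0.371, ωT=1.378080, cosh=2.109669, sinh=1.857606; start (x,ẋ)=(-0.099200, 0.269200) → end (x,ẋ)=(0.040308, 0.598283)
phase 2: p=0.2574, T=0.634, ωT=2.354993, cosh=5.316475, sinh=5.221580; start (x,ẋ)=(0.040308, 0.598283) → end (x,ẋ)=(-0.055738, -1.029857)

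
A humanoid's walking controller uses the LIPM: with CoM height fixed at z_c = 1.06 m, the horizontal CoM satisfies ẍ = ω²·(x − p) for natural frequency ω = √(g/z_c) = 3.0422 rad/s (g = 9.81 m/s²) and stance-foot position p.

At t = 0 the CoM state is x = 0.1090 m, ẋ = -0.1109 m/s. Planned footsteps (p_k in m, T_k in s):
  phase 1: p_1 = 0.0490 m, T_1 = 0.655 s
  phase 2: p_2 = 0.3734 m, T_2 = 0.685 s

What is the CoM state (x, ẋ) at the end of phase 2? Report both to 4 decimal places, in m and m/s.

x = -0.2555, ẋ = -1.7953

phase 1: p=0.0490, T=0.655, ωT=1.992641, cosh=3.735607, sinh=3.599272; start (x,ẋ)=(0.109000, -0.110900) → end (x,ẋ)=(0.141929, 0.242704)
phase 2: p=0.3734, T=0.685, ωT=2.083907, cosh=4.080123, sinh=3.955680; start (x,ẋ)=(0.141929, 0.242704) → end (x,ẋ)=(-0.255450, -1.795255)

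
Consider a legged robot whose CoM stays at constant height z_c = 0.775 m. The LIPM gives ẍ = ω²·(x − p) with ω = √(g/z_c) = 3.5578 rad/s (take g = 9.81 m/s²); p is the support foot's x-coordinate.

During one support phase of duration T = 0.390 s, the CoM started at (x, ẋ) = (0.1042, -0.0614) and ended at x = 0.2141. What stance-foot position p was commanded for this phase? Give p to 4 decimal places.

ωT = 3.5578·0.390 = 1.387542; cosh(ωT) = 2.127341, sinh(ωT) = 1.877653
x(T) = p + (x₀−p)·cosh(ωT) + (ẋ₀/ω)·sinh(ωT) ⇒ p·(1 − cosh) = x(T) − x₀·cosh − (ẋ₀/ω)·sinh
numerator   = 0.2141 − (0.1042)·2.127341 − (-0.0614/3.5578)·1.877653 = 0.024835
denominator = 1 − 2.127341 = -1.127341
p = 0.024835 / -1.127341 = -0.0220

p = -0.0220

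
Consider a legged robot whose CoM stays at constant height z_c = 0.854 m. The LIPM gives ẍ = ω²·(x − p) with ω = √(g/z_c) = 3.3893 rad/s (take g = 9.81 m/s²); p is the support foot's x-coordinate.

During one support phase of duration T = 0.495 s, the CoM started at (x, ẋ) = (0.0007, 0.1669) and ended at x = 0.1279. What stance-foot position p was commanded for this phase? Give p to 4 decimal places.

p = 0.0007

ωT = 3.3893·0.495 = 1.677704; cosh(ωT) = 2.770025, sinh(ωT) = 2.583223
x(T) = p + (x₀−p)·cosh(ωT) + (ẋ₀/ω)·sinh(ωT) ⇒ p·(1 − cosh) = x(T) − x₀·cosh − (ẋ₀/ω)·sinh
numerator   = 0.1279 − (0.0007)·2.770025 − (0.1669/3.3893)·2.583223 = -0.001245
denominator = 1 − 2.770025 = -1.770025
p = -0.001245 / -1.770025 = 0.0007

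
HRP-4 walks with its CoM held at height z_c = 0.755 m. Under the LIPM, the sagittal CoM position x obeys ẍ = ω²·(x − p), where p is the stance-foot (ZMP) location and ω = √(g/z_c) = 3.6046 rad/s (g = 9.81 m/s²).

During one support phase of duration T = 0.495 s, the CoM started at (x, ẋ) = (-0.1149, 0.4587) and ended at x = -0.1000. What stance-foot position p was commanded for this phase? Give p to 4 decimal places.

ωT = 3.6046·0.495 = 1.784277; cosh(ωT) = 3.061596, sinh(ωT) = 2.893677
x(T) = p + (x₀−p)·cosh(ωT) + (ẋ₀/ω)·sinh(ωT) ⇒ p·(1 − cosh) = x(T) − x₀·cosh − (ẋ₀/ω)·sinh
numerator   = -0.1000 − (-0.1149)·3.061596 − (0.4587/3.6046)·2.893677 = -0.116455
denominator = 1 − 3.061596 = -2.061596
p = -0.116455 / -2.061596 = 0.0565

p = 0.0565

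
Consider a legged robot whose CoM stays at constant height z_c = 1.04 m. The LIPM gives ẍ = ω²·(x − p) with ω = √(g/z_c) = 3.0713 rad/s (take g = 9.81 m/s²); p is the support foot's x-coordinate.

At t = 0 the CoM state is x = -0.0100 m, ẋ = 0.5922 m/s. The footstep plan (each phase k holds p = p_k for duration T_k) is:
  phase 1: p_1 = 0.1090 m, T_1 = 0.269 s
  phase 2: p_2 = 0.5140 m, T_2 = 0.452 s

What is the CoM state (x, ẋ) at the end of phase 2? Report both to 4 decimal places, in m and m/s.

x = -0.0272, ẋ = -1.2472

phase 1: p=0.1090, T=0.269, ωT=0.826180, cosh=1.361146, sinh=0.923428; start (x,ẋ)=(-0.010000, 0.592200) → end (x,ẋ)=(0.125077, 0.468572)
phase 2: p=0.5140, T=0.452, ωT=1.388228, cosh=2.128629, sinh=1.879112; start (x,ẋ)=(0.125077, 0.468572) → end (x,ẋ)=(-0.027188, -1.247184)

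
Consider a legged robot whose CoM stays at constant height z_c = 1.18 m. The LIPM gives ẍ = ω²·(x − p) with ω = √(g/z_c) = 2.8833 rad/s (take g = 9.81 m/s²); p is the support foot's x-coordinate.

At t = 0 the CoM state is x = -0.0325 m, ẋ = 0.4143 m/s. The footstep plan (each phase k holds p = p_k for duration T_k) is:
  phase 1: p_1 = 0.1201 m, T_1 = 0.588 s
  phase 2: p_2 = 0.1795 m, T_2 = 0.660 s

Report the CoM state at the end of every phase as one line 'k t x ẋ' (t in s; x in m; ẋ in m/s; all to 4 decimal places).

1 0.5880 0.0686 0.0084
2 1.2480 -0.1909 -1.0191

phase 1: p=0.1201, T=0.588, ωT=1.695380, cosh=2.816124, sinh=2.632594; start (x,ẋ)=(-0.032500, 0.414300) → end (x,ẋ)=(0.068636, 0.008401)
phase 2: p=0.1795, T=0.660, ωT=1.902978, cosh=3.427479, sinh=3.278355; start (x,ẋ)=(0.068636, 0.008401) → end (x,ẋ)=(-0.190933, -1.019149)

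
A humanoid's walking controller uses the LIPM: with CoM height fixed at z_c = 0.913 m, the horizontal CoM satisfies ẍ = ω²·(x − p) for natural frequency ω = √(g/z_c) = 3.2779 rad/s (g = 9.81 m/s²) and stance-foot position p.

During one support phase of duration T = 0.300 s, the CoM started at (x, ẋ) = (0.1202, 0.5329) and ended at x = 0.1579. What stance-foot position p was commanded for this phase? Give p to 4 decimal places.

ωT = 3.2779·0.300 = 0.983370; cosh(ωT) = 1.523750, sinh(ωT) = 1.149701
x(T) = p + (x₀−p)·cosh(ωT) + (ẋ₀/ω)·sinh(ωT) ⇒ p·(1 − cosh) = x(T) − x₀·cosh − (ẋ₀/ω)·sinh
numerator   = 0.1579 − (0.1202)·1.523750 − (0.5329/3.2779)·1.149701 = -0.212166
denominator = 1 − 1.523750 = -0.523750
p = -0.212166 / -0.523750 = 0.4051

p = 0.4051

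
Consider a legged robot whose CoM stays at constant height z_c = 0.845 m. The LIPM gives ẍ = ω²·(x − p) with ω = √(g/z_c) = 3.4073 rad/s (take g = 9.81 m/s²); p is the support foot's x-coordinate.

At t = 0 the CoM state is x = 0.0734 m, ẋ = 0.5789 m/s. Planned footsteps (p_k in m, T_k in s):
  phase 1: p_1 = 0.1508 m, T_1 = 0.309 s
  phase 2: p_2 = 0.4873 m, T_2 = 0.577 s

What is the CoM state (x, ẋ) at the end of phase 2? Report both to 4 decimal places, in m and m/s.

phase 1: p=0.1508, T=0.309, ωT=1.052856, cosh=1.607382, sinh=1.258442; start (x,ẋ)=(0.073400, 0.578900) → end (x,ẋ)=(0.240198, 0.598631)
phase 2: p=0.4873, T=0.577, ωT=1.966012, cosh=3.641076, sinh=3.501062; start (x,ẋ)=(0.240198, 0.598631) → end (x,ẋ)=(0.202686, -0.768064)

x = 0.2027, ẋ = -0.7681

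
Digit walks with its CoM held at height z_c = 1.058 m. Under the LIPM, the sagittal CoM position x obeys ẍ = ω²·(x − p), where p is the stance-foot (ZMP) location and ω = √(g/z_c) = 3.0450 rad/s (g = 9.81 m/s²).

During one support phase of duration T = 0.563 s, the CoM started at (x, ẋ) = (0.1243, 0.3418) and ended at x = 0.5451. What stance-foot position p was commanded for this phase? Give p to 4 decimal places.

ωT = 3.0450·0.563 = 1.714335; cosh(ωT) = 2.866532, sinh(ωT) = 2.686449
x(T) = p + (x₀−p)·cosh(ωT) + (ẋ₀/ω)·sinh(ωT) ⇒ p·(1 − cosh) = x(T) − x₀·cosh − (ẋ₀/ω)·sinh
numerator   = 0.5451 − (0.1243)·2.866532 − (0.3418/3.0450)·2.686449 = -0.112763
denominator = 1 − 2.866532 = -1.866532
p = -0.112763 / -1.866532 = 0.0604

p = 0.0604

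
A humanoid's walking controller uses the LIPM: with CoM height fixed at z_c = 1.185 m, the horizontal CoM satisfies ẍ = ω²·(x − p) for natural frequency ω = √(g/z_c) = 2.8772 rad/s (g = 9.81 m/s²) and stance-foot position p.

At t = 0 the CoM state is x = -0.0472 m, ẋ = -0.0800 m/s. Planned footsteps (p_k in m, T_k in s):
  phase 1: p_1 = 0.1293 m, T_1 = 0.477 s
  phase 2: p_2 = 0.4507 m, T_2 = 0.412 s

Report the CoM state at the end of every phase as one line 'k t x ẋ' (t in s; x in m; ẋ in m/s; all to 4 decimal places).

phase 1: p=0.1293, T=0.477, ωT=1.372424, cosh=2.099197, sinh=1.845706; start (x,ẋ)=(-0.047200, -0.080000) → end (x,ẋ)=(-0.292528, -1.105233)
phase 2: p=0.4507, T=0.412, ωT=1.185406, cosh=1.788819, sinh=1.483197; start (x,ẋ)=(-0.292528, -1.105233) → end (x,ẋ)=(-1.448548, -5.148753)

1 0.4770 -0.2925 -1.1052
2 0.8890 -1.4485 -5.1488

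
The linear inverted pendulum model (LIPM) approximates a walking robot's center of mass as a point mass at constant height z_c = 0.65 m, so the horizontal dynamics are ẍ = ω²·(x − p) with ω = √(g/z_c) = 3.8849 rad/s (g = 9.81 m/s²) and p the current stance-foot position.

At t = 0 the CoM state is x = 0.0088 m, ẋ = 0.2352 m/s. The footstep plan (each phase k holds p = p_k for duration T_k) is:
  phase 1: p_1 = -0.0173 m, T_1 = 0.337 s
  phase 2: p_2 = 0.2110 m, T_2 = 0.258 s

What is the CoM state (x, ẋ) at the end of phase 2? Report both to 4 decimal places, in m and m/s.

phase 1: p=-0.0173, T=0.337, ωT=1.309211, cosh=1.986642, sinh=1.716609; start (x,ẋ)=(0.008800, 0.235200) → end (x,ẋ)=(0.138479, 0.641315)
phase 2: p=0.2110, T=0.258, ωT=1.002304, cosh=1.545793, sinh=1.178760; start (x,ẋ)=(0.138479, 0.641315) → end (x,ẋ)=(0.293485, 0.659238)

x = 0.2935, ẋ = 0.6592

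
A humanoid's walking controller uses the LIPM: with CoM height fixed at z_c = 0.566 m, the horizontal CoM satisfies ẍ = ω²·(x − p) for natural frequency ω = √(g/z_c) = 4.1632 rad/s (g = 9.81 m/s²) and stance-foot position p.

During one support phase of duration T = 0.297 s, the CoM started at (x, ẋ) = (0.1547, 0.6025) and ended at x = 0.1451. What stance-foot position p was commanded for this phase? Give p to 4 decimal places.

p = 0.4290

ωT = 4.1632·0.297 = 1.236470; cosh(ωT) = 1.866923, sinh(ωT) = 1.576515
x(T) = p + (x₀−p)·cosh(ωT) + (ẋ₀/ω)·sinh(ωT) ⇒ p·(1 − cosh) = x(T) − x₀·cosh − (ẋ₀/ω)·sinh
numerator   = 0.1451 − (0.1547)·1.866923 − (0.6025/4.1632)·1.576515 = -0.371867
denominator = 1 − 1.866923 = -0.866923
p = -0.371867 / -0.866923 = 0.4290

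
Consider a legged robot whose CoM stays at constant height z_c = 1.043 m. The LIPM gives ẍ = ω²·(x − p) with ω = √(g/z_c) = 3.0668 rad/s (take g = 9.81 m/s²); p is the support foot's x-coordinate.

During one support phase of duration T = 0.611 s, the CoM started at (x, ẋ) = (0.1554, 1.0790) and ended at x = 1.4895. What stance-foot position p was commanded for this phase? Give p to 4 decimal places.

p = 0.0631

ωT = 3.0668·0.611 = 1.873815; cosh(ωT) = 3.333316, sinh(ωT) = 3.179779
x(T) = p + (x₀−p)·cosh(ωT) + (ẋ₀/ω)·sinh(ωT) ⇒ p·(1 − cosh) = x(T) − x₀·cosh − (ẋ₀/ω)·sinh
numerator   = 1.4895 − (0.1554)·3.333316 − (1.0790/3.0668)·3.179779 = -0.147247
denominator = 1 − 3.333316 = -2.333316
p = -0.147247 / -2.333316 = 0.0631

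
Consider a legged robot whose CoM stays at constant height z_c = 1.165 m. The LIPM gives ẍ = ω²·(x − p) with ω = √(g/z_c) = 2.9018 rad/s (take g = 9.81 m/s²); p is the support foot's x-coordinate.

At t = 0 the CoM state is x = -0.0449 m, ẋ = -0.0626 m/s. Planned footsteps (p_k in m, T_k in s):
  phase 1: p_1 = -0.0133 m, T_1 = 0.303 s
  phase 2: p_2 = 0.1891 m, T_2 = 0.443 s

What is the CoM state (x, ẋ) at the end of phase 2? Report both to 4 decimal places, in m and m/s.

phase 1: p=-0.0133, T=0.303, ωT=0.879245, cosh=1.412089, sinh=0.996993; start (x,ẋ)=(-0.044900, -0.062600) → end (x,ẋ)=(-0.079430, -0.179818)
phase 2: p=0.1891, T=0.443, ωT=1.285497, cosh=1.946490, sinh=1.669977; start (x,ẋ)=(-0.079430, -0.179818) → end (x,ẋ)=(-0.437075, -1.651293)

x = -0.4371, ẋ = -1.6513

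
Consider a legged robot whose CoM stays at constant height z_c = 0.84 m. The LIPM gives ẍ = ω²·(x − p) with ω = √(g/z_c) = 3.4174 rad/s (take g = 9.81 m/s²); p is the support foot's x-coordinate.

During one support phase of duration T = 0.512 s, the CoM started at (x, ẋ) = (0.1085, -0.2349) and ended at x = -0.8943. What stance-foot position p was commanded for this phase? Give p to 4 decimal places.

ωT = 3.4174·0.512 = 1.749709; cosh(ωT) = 2.963376, sinh(ωT) = 2.789551
x(T) = p + (x₀−p)·cosh(ωT) + (ẋ₀/ω)·sinh(ωT) ⇒ p·(1 − cosh) = x(T) − x₀·cosh − (ẋ₀/ω)·sinh
numerator   = -0.8943 − (0.1085)·2.963376 − (-0.2349/3.4174)·2.789551 = -1.024082
denominator = 1 − 2.963376 = -1.963376
p = -1.024082 / -1.963376 = 0.5216

p = 0.5216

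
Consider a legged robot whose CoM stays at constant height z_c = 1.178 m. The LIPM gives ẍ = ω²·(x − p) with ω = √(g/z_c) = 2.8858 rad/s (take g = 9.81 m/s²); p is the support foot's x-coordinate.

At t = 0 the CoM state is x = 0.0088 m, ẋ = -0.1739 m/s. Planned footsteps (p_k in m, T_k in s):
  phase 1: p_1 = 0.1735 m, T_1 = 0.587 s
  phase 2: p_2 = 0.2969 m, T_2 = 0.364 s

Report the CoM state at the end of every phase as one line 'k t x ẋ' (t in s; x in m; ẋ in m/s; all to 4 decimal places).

1 0.5870 -0.4481 -1.7384
2 0.9510 -1.6541 -5.4862

phase 1: p=0.1735, T=0.587, ωT=1.693965, cosh=2.812399, sinh=2.628610; start (x,ẋ)=(0.008800, -0.173900) → end (x,ẋ)=(-0.448104, -1.738432)
phase 2: p=0.2969, T=0.364, ωT=1.050431, cosh=1.604335, sinh=1.254548; start (x,ẋ)=(-0.448104, -1.738432) → end (x,ẋ)=(-1.654087, -5.486221)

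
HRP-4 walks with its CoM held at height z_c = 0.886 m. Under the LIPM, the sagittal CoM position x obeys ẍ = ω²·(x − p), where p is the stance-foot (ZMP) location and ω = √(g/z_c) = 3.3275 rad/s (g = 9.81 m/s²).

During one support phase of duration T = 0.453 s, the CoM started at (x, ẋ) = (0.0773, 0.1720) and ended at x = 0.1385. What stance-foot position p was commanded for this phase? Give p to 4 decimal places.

ωT = 3.3275·0.453 = 1.507358; cosh(ωT) = 2.368140, sinh(ωT) = 2.146645
x(T) = p + (x₀−p)·cosh(ωT) + (ẋ₀/ω)·sinh(ωT) ⇒ p·(1 − cosh) = x(T) − x₀·cosh − (ẋ₀/ω)·sinh
numerator   = 0.1385 − (0.0773)·2.368140 − (0.1720/3.3275)·2.146645 = -0.155518
denominator = 1 − 2.368140 = -1.368140
p = -0.155518 / -1.368140 = 0.1137

p = 0.1137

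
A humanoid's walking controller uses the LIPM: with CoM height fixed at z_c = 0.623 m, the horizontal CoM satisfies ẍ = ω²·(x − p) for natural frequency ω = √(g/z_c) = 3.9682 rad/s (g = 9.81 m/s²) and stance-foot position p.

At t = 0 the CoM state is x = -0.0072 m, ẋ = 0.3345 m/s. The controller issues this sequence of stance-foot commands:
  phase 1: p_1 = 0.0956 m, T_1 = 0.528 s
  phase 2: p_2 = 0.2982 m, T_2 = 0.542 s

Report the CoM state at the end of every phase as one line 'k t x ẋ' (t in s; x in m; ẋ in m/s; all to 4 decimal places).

1 0.5280 0.0089 -0.2527
2 1.0700 -1.2313 -5.9651

phase 1: p=0.0956, T=0.528, ωT=2.095210, cosh=4.125094, sinh=4.002050; start (x,ẋ)=(-0.007200, 0.334500) → end (x,ẋ)=(0.008894, -0.252716)
phase 2: p=0.2982, T=0.542, ωT=2.150764, cosh=4.353909, sinh=4.237514; start (x,ẋ)=(0.008894, -0.252716) → end (x,ẋ)=(-1.231281, -5.965076)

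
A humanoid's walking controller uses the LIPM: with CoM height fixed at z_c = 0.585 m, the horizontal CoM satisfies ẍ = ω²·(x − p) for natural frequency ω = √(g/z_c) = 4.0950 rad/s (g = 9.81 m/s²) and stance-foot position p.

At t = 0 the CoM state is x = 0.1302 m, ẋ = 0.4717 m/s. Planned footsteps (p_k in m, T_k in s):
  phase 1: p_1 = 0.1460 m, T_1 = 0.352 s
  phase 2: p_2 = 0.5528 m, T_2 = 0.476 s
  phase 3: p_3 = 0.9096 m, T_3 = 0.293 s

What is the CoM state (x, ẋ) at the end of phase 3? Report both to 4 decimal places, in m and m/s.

x = 0.4093, ẋ = -1.5319

phase 1: p=0.1460, T=0.352, ωT=1.441440, cosh=2.231682, sinh=1.995096; start (x,ẋ)=(0.130200, 0.471700) → end (x,ẋ)=(0.340553, 0.923600)
phase 2: p=0.5528, T=0.476, ωT=1.949220, cosh=3.582796, sinh=3.440411; start (x,ẋ)=(0.340553, 0.923600) → end (x,ẋ)=(0.568324, 0.318832)
phase 3: p=0.9096, T=0.293, ωT=1.199835, cosh=1.810407, sinh=1.509163; start (x,ẋ)=(0.568324, 0.318832) → end (x,ẋ)=(0.409253, -1.531878)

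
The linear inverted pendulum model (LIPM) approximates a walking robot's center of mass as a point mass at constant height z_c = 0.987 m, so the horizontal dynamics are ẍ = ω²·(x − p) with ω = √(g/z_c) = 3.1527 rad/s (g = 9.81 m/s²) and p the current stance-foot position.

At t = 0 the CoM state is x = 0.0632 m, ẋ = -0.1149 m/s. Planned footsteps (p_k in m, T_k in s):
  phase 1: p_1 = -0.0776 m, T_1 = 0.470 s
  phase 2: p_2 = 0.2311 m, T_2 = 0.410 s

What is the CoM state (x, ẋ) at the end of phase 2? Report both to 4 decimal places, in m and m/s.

phase 1: p=-0.0776, T=0.470, ωT=1.481769, cosh=2.313980, sinh=2.086744; start (x,ẋ)=(0.063200, -0.114900) → end (x,ẋ)=(0.172157, 0.660430)
phase 2: p=0.2311, T=0.410, ωT=1.292607, cosh=1.958412, sinh=1.683858; start (x,ẋ)=(0.172157, 0.660430) → end (x,ẋ)=(0.468401, 0.980483)

x = 0.4684, ẋ = 0.9805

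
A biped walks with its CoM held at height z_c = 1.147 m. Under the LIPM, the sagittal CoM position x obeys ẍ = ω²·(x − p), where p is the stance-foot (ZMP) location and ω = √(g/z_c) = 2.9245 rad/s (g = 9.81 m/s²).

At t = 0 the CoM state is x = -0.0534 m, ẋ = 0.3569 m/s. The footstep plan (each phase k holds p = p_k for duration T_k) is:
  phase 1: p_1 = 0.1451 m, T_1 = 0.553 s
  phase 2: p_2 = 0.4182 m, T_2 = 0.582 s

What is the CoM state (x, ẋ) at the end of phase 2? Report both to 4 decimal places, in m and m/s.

phase 1: p=0.1451, T=0.553, ωT=1.617249, cosh=2.618825, sinh=2.420381; start (x,ẋ)=(-0.053400, 0.356900) → end (x,ẋ)=(-0.079358, -0.470405)
phase 2: p=0.4182, T=0.582, ωT=1.702059, cosh=2.833769, sinh=2.651461; start (x,ẋ)=(-0.079358, -0.470405) → end (x,ẋ)=(-1.418252, -5.191184)

x = -1.4183, ẋ = -5.1912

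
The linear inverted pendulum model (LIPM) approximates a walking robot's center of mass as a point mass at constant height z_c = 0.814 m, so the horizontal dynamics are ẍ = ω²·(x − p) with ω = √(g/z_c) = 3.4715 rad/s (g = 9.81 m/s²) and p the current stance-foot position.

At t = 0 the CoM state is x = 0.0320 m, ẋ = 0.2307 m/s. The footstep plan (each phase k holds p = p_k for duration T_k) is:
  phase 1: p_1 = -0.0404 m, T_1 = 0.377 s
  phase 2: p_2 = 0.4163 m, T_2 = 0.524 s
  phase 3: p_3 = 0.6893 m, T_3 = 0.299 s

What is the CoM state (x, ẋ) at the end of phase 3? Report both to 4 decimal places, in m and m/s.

phase 1: p=-0.0404, T=0.377, ωT=1.308755, cosh=1.985860, sinh=1.715704; start (x,ẋ)=(0.032000, 0.230700) → end (x,ẋ)=(0.217394, 0.889357)
phase 2: p=0.4163, T=0.524, ωT=1.819066, cosh=3.164137, sinh=3.001960; start (x,ẋ)=(0.217394, 0.889357) → end (x,ẋ)=(0.556001, 0.741189)
phase 3: p=0.6893, T=0.299, ωT=1.037978, cosh=1.588837, sinh=1.234667; start (x,ẋ)=(0.556001, 0.741189) → end (x,ẋ)=(0.741120, 0.606290)

x = 0.7411, ẋ = 0.6063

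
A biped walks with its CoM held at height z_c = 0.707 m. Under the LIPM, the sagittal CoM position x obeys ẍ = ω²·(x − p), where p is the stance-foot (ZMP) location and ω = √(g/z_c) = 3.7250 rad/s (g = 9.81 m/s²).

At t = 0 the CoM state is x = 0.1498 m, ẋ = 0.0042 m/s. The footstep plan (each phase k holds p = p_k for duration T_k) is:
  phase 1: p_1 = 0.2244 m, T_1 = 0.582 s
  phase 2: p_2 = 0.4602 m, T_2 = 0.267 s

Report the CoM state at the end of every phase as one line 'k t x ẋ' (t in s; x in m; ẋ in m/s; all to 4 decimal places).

1 0.5820 -0.1010 -1.1799
2 0.8490 -0.7718 -4.2526

phase 1: p=0.2244, T=0.582, ωT=2.167950, cosh=4.427380, sinh=4.312968; start (x,ẋ)=(0.149800, 0.004200) → end (x,ẋ)=(-0.101020, -1.179914)
phase 2: p=0.4602, T=0.267, ωT=0.994575, cosh=1.536728, sinh=1.166847; start (x,ẋ)=(-0.101020, -1.179914) → end (x,ẋ)=(-0.771847, -4.252551)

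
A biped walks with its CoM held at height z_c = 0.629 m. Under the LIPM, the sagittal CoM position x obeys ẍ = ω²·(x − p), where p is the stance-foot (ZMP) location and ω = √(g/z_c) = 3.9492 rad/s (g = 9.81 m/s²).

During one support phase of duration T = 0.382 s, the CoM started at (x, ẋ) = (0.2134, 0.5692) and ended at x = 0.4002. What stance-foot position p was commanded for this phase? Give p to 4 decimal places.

ωT = 3.9492·0.382 = 1.508594; cosh(ωT) = 2.370797, sinh(ωT) = 2.149576
x(T) = p + (x₀−p)·cosh(ωT) + (ẋ₀/ω)·sinh(ωT) ⇒ p·(1 − cosh) = x(T) − x₀·cosh − (ẋ₀/ω)·sinh
numerator   = 0.4002 − (0.2134)·2.370797 − (0.5692/3.9492)·2.149576 = -0.415547
denominator = 1 − 2.370797 = -1.370797
p = -0.415547 / -1.370797 = 0.3031

p = 0.3031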